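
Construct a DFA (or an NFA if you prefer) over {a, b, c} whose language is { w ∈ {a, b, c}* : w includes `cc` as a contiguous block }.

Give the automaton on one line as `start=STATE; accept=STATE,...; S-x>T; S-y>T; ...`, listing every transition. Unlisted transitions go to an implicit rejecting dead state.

start=q0; accept=q2; q0-a>q0; q0-b>q0; q0-c>q1; q1-a>q0; q1-b>q0; q1-c>q2; q2-a>q2; q2-b>q2; q2-c>q2

Track how much of `cc` has been matched so far: state q0 is no progress, q2 is the absorbing accept state reached once `cc` has occurred. Intermediate states record partial matches; on a mismatch, fall back to the longest reusable overlap.
3 states suffice.
        a   b   c  
>  q0   q0  q0  q1 
   q1   q0  q0  q2 
 * q2   q2  q2  q2 
(> = start, * = accepting)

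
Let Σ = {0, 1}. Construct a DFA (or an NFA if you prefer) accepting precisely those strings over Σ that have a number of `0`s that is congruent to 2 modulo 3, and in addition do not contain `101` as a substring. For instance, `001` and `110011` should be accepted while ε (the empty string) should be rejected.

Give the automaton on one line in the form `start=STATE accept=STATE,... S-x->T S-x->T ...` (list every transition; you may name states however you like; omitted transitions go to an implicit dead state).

start=q0 accept=q3,q6,q7 q0-0->q1 q0-1->q2 q1-0->q3 q1-1->q4 q2-0->q5 q2-1->q2 q3-0->q0 q3-1->q6 q4-0->q7 q4-1->q4 q5-0->q3 q5-1->q8 q6-0->q9 q6-1->q6 q7-0->q0 q7-1->q10 q8-0->q10 q8-1->q8 q9-0->q1 q9-1->q11 q10-0->q11 q10-1->q10 q11-0->q8 q11-1->q11

Handle the two conditions separately and then intersect. One (3 states) tracks the count of `0`s modulo 3; the other (4 states) tracks partial matches of the forbidden pattern `101`. Each combined state is a pair, one component from each; accept when both components accept.
A 12-state machine:
          0    1  
>  q0     q1   q2 
   q1     q3   q4 
   q2     q5   q2 
 * q3     q0   q6 
   q4     q7   q4 
   q5     q3   q8 
 * q6     q9   q6 
 * q7     q0  q10 
   q8    q10   q8 
   q9     q1  q11 
   q10   q11  q10 
   q11    q8  q11 
(> = start, * = accepting)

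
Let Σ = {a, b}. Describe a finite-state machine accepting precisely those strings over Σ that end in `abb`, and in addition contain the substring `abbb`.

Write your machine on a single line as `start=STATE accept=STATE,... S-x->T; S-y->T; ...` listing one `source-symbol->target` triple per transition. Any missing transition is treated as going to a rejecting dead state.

start=S0; accept=S7; S0-a->S1; S0-b->S0; S1-a->S1; S1-b->S2; S2-a->S1; S2-b->S3; S3-a->S1; S3-b->S4; S4-a->S5; S4-b->S4; S5-a->S5; S5-b->S6; S6-a->S5; S6-b->S7; S7-a->S5; S7-b->S4

Build one automaton per condition and run them in lockstep. One (4 states) tracks how much of the suffix `abb` has currently been matched; the other (5 states) tracks whether and how much of `abbb` has been seen. Each combined state is a pair, one component from each; accept when both components accept.
8 states suffice.
        a   b  
>  S0   S1  S0 
   S1   S1  S2 
   S2   S1  S3 
   S3   S1  S4 
   S4   S5  S4 
   S5   S5  S6 
   S6   S5  S7 
 * S7   S5  S4 
(> = start, * = accepting)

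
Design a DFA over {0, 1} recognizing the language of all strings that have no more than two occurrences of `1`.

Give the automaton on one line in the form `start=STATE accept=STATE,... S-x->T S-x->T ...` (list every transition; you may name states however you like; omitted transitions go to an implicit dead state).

start=q0 accept=q0,q1,q2 q0-0->q0 q0-1->q1 q1-0->q1 q1-1->q2 q2-0->q2 q2-1->q3 q3-0->q3 q3-1->q3

Count `1`s, saturating at 3: states q0 through q2 mean 0 through 2 `1`s seen; q3 means more than 2. Each `1` increments (capped at q3); other symbols loop. Accept from {q0, q1, q2}.
        0   1  
>* q0   q0  q1 
 * q1   q1  q2 
 * q2   q2  q3 
   q3   q3  q3 
(> = start, * = accepting)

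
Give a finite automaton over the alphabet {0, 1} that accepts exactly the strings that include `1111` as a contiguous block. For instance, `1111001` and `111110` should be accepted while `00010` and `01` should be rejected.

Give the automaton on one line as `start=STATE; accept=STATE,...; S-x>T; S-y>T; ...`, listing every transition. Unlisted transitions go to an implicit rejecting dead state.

States s0..s3 record the length of the longest prefix of `1111` that matches the current input suffix. Reaching s4 means `1111` has been seen, and we stay there forever. Accept from s4.
With 5 states:
        0   1  
>  s0   s0  s1 
   s1   s0  s2 
   s2   s0  s3 
   s3   s0  s4 
 * s4   s4  s4 
(> = start, * = accepting)

start=s0; accept=s4; s0-0>s0; s0-1>s1; s1-0>s0; s1-1>s2; s2-0>s0; s2-1>s3; s3-0>s0; s3-1>s4; s4-0>s4; s4-1>s4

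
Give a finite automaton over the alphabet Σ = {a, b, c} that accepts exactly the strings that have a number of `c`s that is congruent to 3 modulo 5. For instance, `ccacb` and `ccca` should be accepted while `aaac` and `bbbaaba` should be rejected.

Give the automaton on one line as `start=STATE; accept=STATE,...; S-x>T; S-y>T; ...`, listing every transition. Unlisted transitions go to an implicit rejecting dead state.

The only thing that matters is how many `c`s have appeared, reduced mod 5. Use one state per residue: q0 for 0, …, q4 for 4. Reading `c` moves to the next residue; anything else stays put. q3 is accepting.
A 5-state machine:
        a   b   c  
>  q0   q0  q0  q1 
   q1   q1  q1  q2 
   q2   q2  q2  q3 
 * q3   q3  q3  q4 
   q4   q4  q4  q0 
(> = start, * = accepting)

start=q0; accept=q3; q0-a>q0; q0-b>q0; q0-c>q1; q1-a>q1; q1-b>q1; q1-c>q2; q2-a>q2; q2-b>q2; q2-c>q3; q3-a>q3; q3-b>q3; q3-c>q4; q4-a>q4; q4-b>q4; q4-c>q0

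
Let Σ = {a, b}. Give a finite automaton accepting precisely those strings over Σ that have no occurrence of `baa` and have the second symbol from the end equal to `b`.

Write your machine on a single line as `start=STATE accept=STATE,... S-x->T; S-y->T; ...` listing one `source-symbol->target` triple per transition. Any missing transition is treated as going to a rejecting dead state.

start=S0; accept=S2,S3; S0-a->S0; S0-b->S1; S1-a->S2; S1-b->S3; S2-a->S4; S2-b->S1; S3-a->S2; S3-b->S3; S4-a->S4; S4-b->S4

Handle the two conditions separately and then intersect. The first has 4 states tracking partial matches of the forbidden pattern `baa`; the second has 7 states tracking the last 2 symbols read. A product state is a pair (one from each), accepting exactly when both do. Minimizing collapses redundant product states.
        a   b  
>  S0   S0  S1 
   S1   S2  S3 
 * S2   S4  S1 
 * S3   S2  S3 
   S4   S4  S4 
(> = start, * = accepting)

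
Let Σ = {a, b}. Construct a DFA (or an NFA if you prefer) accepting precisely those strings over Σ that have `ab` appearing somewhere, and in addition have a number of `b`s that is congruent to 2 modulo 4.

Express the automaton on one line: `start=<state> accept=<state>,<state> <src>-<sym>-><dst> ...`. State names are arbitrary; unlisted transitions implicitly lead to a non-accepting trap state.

start=s0 accept=s5 s0-a->s1 s0-b->s2 s1-a->s1 s1-b->s3 s2-a->s3 s2-b->s4 s3-a->s3 s3-b->s5 s4-a->s6 s4-b->s7 s5-a->s5 s5-b->s8 s6-a->s6 s6-b->s8 s7-a->s8 s7-b->s0 s8-a->s8 s8-b->s1

Handle the two conditions separately and then intersect. The first has 3 states tracking whether and how much of `ab` has been seen; the second has 4 states tracking the count of `b`s modulo 4. A product state is a pair (one from each), accepting exactly when both do. After merging equivalent states the machine shrinks.
        a   b  
>  s0   s1  s2 
   s1   s1  s3 
   s2   s3  s4 
   s3   s3  s5 
   s4   s6  s7 
 * s5   s5  s8 
   s6   s6  s8 
   s7   s8  s0 
   s8   s8  s1 
(> = start, * = accepting)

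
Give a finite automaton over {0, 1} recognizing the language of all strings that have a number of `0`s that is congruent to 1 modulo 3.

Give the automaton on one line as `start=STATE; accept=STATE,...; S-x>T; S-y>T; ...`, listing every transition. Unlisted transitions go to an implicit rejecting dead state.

start=S0; accept=S1; S0-0>S1; S0-1>S0; S1-0>S2; S1-1>S1; S2-0>S0; S2-1>S2

Keep the running count of `0`s modulo 3: each `0` advances along the cycle S0 → S1 → S2 → S0 while other symbols loop. Accept at S1.
3 states suffice.
        0   1  
>  S0   S1  S0 
 * S1   S2  S1 
   S2   S0  S2 
(> = start, * = accepting)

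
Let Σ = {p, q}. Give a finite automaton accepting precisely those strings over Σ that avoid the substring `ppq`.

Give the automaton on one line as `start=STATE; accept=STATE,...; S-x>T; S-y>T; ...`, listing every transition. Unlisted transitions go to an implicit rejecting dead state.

Track partial matches of the forbidden pattern `ppq`. State D is a dead state reached once `ppq` has occurred; every other state accepts. A means no part of `ppq` is currently matched.
A 4-state machine:
       p  q 
>* A   B  A 
 * B   C  A 
 * C   C  D 
   D   D  D 
(> = start, * = accepting)

start=A; accept=A,B,C; A-p>B; A-q>A; B-p>C; B-q>A; C-p>C; C-q>D; D-p>D; D-q>D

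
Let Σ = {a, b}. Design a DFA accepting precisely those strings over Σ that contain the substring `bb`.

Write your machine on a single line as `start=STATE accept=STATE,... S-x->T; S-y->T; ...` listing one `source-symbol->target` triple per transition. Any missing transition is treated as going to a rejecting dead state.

Track how much of `bb` has been matched so far: state q0 is no progress, q2 is the absorbing accept state reached once `bb` has occurred. Intermediate states record partial matches; on a mismatch, fall back to the longest reusable overlap.
        a   b  
>  q0   q0  q1 
   q1   q0  q2 
 * q2   q2  q2 
(> = start, * = accepting)

start=q0; accept=q2; q0-a->q0; q0-b->q1; q1-a->q0; q1-b->q2; q2-a->q2; q2-b->q2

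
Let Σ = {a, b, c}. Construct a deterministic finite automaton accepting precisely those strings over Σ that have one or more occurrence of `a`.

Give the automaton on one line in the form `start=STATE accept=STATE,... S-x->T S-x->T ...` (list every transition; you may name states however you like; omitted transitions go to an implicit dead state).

Count `a`s, saturating at 2: state s0 means no `a` yet, s1 means one `a` seen, s2 means more than one. Each `a` increments (capped at s2); other symbols loop. Accept from {s1, s2}.
With 3 states:
        a   b   c  
>  s0   s1  s0  s0 
 * s1   s2  s1  s1 
 * s2   s2  s2  s2 
(> = start, * = accepting)

start=s0 accept=s1,s2 s0-a->s1 s0-b->s0 s0-c->s0 s1-a->s2 s1-b->s1 s1-c->s1 s2-a->s2 s2-b->s2 s2-c->s2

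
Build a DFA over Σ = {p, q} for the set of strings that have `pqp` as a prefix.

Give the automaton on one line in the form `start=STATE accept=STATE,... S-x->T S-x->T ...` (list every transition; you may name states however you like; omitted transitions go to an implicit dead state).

start=A accept=D A-p->B A-q->E B-p->E B-q->C C-p->D C-q->E D-p->D D-q->D E-p->E E-q->E

Walk along `pqp` while the input agrees: from A take `p` to B, and so on. Any deviation drops to the rejecting sink E. Once D is reached the prefix is confirmed and every continuation is accepted.
5 states suffice.
       p  q 
>  A   B  E 
   B   E  C 
   C   D  E 
 * D   D  D 
   E   E  E 
(> = start, * = accepting)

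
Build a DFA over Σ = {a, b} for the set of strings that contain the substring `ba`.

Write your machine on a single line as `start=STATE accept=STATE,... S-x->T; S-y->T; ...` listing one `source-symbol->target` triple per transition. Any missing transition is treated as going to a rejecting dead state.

start=S0; accept=S2; S0-a->S0; S0-b->S1; S1-a->S2; S1-b->S1; S2-a->S2; S2-b->S2

States S0..S1 record the length of the longest prefix of `ba` that matches the current input suffix. Reaching S2 means `ba` has been seen, and we stay there forever. Accept from S2.
With 3 states:
        a   b  
>  S0   S0  S1 
   S1   S2  S1 
 * S2   S2  S2 
(> = start, * = accepting)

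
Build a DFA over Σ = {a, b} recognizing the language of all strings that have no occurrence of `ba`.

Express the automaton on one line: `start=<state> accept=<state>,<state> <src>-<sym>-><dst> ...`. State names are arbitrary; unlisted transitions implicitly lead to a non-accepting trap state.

start=S0 accept=S0,S1 S0-a->S0 S0-b->S1 S1-a->S2 S1-b->S1 S2-a->S2 S2-b->S2

This is the complement of 'contains `ba`'. Use the same substring-matching states — S0 through S2 holding how much of `ba` has just been matched — but flip the accepting set: everything except the trap S2 accepts.
        a   b  
>* S0   S0  S1 
 * S1   S2  S1 
   S2   S2  S2 
(> = start, * = accepting)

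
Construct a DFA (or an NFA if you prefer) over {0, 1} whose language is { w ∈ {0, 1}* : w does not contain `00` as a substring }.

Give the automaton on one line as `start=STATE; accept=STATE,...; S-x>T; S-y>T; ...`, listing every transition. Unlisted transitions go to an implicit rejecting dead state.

This is the complement of 'contains `00`'. Use the same substring-matching states — q0 through q2 holding how much of `00` has just been matched — but flip the accepting set: everything except the trap q2 accepts.
        0   1  
>* q0   q1  q0 
 * q1   q2  q0 
   q2   q2  q2 
(> = start, * = accepting)

start=q0; accept=q0,q1; q0-0>q1; q0-1>q0; q1-0>q2; q1-1>q0; q2-0>q2; q2-1>q2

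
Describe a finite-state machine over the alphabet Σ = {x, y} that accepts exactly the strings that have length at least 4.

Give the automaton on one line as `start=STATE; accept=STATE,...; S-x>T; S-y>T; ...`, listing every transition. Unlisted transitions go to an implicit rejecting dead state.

Count input length up to 5: every symbol moves from A toward F, which means 'more than 4' and absorbs. Accept from {E, F}.
       x  y 
>  A   B  B 
   B   C  C 
   C   D  D 
   D   E  E 
 * E   F  F 
 * F   F  F 
(> = start, * = accepting)

start=A; accept=E,F; A-x>B; A-y>B; B-x>C; B-y>C; C-x>D; C-y>D; D-x>E; D-y>E; E-x>F; E-y>F; F-x>F; F-y>F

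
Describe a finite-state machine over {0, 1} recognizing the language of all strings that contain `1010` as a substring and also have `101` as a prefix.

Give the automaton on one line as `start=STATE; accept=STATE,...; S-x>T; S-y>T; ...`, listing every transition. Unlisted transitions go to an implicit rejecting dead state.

start=s0; accept=s5; s0-0>s1; s0-1>s2; s1-0>s1; s1-1>s1; s2-0>s3; s2-1>s1; s3-0>s1; s3-1>s4; s4-0>s5; s4-1>s6; s5-0>s5; s5-1>s5; s6-0>s7; s6-1>s6; s7-0>s8; s7-1>s4; s8-0>s8; s8-1>s6

Run two small machines in parallel and take their product. One (5 states) tracks whether and how much of `1010` has been seen; the other (5 states) tracks whether the input so far still matches the prefix `101`. Each combined state is a pair, one component from each; accept when both components accept. After merging equivalent states the machine shrinks.
        0   1  
>  s0   s1  s2 
   s1   s1  s1 
   s2   s3  s1 
   s3   s1  s4 
   s4   s5  s6 
 * s5   s5  s5 
   s6   s7  s6 
   s7   s8  s4 
   s8   s8  s6 
(> = start, * = accepting)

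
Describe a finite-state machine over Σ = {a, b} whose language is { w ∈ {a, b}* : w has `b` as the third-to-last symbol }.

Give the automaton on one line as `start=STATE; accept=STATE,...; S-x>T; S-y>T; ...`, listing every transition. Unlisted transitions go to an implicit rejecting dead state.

Because acceptance depends on a position counted from the end, the machine has to buffer the most recent 3 symbols. Make each state the string of the last up-to-3 symbols read; on input `x` shift the window left and append `x`. Accept when the buffered window has length 3 and begins with `b`.
A 15-state machine:
          a    b  
>  q0     q1   q2 
   q1     q3   q4 
   q2     q5   q6 
   q3     q7   q8 
   q4     q9  q10 
   q5    q11  q12 
   q6    q13  q14 
   q7     q7   q8 
   q8     q9  q10 
   q9    q11  q12 
   q10   q13  q14 
 * q11    q7   q8 
 * q12    q9  q10 
 * q13   q11  q12 
 * q14   q13  q14 
(> = start, * = accepting)

start=q0; accept=q11,q12,q13,q14; q0-a>q1; q0-b>q2; q1-a>q3; q1-b>q4; q2-a>q5; q2-b>q6; q3-a>q7; q3-b>q8; q4-a>q9; q4-b>q10; q5-a>q11; q5-b>q12; q6-a>q13; q6-b>q14; q7-a>q7; q7-b>q8; q8-a>q9; q8-b>q10; q9-a>q11; q9-b>q12; q10-a>q13; q10-b>q14; q11-a>q7; q11-b>q8; q12-a>q9; q12-b>q10; q13-a>q11; q13-b>q12; q14-a>q13; q14-b>q14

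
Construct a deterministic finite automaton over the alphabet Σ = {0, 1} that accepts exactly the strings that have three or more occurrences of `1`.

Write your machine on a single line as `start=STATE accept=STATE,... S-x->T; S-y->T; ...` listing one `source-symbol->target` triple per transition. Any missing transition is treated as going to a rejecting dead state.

Count `1`s, saturating at 4: states q0 through q3 mean 0 through 3 `1`s seen; q4 means more than 3. Each `1` increments (capped at q4); other symbols loop. Accept from {q3, q4}.
        0   1  
>  q0   q0  q1 
   q1   q1  q2 
   q2   q2  q3 
 * q3   q3  q4 
 * q4   q4  q4 
(> = start, * = accepting)

start=q0; accept=q3,q4; q0-0->q0; q0-1->q1; q1-0->q1; q1-1->q2; q2-0->q2; q2-1->q3; q3-0->q3; q3-1->q4; q4-0->q4; q4-1->q4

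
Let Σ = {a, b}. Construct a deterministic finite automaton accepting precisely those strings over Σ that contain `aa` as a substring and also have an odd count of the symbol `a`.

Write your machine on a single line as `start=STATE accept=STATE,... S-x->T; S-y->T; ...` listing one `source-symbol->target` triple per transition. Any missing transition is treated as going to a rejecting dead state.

start=q0; accept=q4; q0-a->q1; q0-b->q0; q1-a->q2; q1-b->q3; q2-a->q4; q2-b->q2; q3-a->q5; q3-b->q3; q4-a->q2; q4-b->q4; q5-a->q4; q5-b->q0

Build one automaton per condition and run them in lockstep. One (3 states) tracks whether and how much of `aa` has been seen; the other (2 states) tracks the count of `a`s modulo 2. Each combined state is a pair, one component from each; accept when both components accept.
6 states suffice.
        a   b  
>  q0   q1  q0 
   q1   q2  q3 
   q2   q4  q2 
   q3   q5  q3 
 * q4   q2  q4 
   q5   q4  q0 
(> = start, * = accepting)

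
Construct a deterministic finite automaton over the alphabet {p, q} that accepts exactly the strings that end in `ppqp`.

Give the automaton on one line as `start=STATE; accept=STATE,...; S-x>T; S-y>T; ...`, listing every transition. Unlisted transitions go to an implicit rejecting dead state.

Remember how much of `ppqp` the current input suffix matches. State s0 means no match yet; s1 means the last symbol is `p`; s2 means the last 2 symbols are `pp`; s3 means the last 3 symbols are `ppq`; s4 means the last 4 symbols are `ppqp`. Only s4 accepts. On a mismatch, fall back to the longest proper suffix that is still a prefix of `ppqp`.
A 5-state machine:
        p   q  
>  s0   s1  s0 
   s1   s2  s0 
   s2   s2  s3 
   s3   s4  s0 
 * s4   s2  s0 
(> = start, * = accepting)

start=s0; accept=s4; s0-p>s1; s0-q>s0; s1-p>s2; s1-q>s0; s2-p>s2; s2-q>s3; s3-p>s4; s3-q>s0; s4-p>s2; s4-q>s0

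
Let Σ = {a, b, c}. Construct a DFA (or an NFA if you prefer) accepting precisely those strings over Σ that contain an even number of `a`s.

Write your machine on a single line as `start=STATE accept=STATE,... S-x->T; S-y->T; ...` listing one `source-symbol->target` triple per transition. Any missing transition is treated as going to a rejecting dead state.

start=q0; accept=q0; q0-a->q1; q0-b->q0; q0-c->q0; q1-a->q0; q1-b->q1; q1-c->q1

Keep the running count of `a`s modulo 2: each `a` advances along the cycle q0 → q1 → q0 while other symbols loop. Accept at q0.
With 2 states:
        a   b   c  
>* q0   q1  q0  q0 
   q1   q0  q1  q1 
(> = start, * = accepting)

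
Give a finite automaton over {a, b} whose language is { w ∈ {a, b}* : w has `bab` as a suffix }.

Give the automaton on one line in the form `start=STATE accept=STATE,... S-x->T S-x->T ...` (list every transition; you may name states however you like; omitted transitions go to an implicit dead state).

Remember how much of `bab` the current input suffix matches. State S0 means no match yet; S1 means the last symbol is `b`; S2 means the last 2 symbols are `ba`; S3 means the last 3 symbols are `bab`. Only S3 accepts. On a mismatch, fall back to the longest proper suffix that is still a prefix of `bab`.
4 states suffice.
        a   b  
>  S0   S0  S1 
   S1   S2  S1 
   S2   S0  S3 
 * S3   S2  S1 
(> = start, * = accepting)

start=S0 accept=S3 S0-a->S0 S0-b->S1 S1-a->S2 S1-b->S1 S2-a->S0 S2-b->S3 S3-a->S2 S3-b->S1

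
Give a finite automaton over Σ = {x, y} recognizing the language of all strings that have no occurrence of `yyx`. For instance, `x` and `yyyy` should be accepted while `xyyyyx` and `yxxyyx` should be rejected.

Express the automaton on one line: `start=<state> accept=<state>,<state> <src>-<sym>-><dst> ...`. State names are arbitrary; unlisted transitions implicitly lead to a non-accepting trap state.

start=s0 accept=s0,s1,s2 s0-x->s0 s0-y->s1 s1-x->s0 s1-y->s2 s2-x->s3 s2-y->s2 s3-x->s3 s3-y->s3

This is the complement of 'contains `yyx`'. Use the same substring-matching states — s0 through s3 holding how much of `yyx` has just been matched — but flip the accepting set: everything except the trap s3 accepts.
A 4-state machine:
        x   y  
>* s0   s0  s1 
 * s1   s0  s2 
 * s2   s3  s2 
   s3   s3  s3 
(> = start, * = accepting)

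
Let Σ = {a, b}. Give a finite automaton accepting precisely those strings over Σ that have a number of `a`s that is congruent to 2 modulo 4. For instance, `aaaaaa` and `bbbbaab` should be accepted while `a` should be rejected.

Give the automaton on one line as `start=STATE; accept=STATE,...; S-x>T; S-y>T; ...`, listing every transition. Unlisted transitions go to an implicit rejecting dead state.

start=q0; accept=q2; q0-a>q1; q0-b>q0; q1-a>q2; q1-b>q1; q2-a>q3; q2-b>q2; q3-a>q0; q3-b>q3

Keep the running count of `a`s modulo 4: each `a` advances along the cycle q0 → q1 → q2 → q3 → q0 while other symbols loop. Accept at q2.
        a   b  
>  q0   q1  q0 
   q1   q2  q1 
 * q2   q3  q2 
   q3   q0  q3 
(> = start, * = accepting)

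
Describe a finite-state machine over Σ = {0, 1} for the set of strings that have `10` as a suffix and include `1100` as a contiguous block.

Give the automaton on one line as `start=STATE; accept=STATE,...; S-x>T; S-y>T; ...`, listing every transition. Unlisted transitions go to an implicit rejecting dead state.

Build one automaton per condition and run them in lockstep. One (3 states) tracks how much of the suffix `10` has currently been matched; the other (5 states) tracks whether and how much of `1100` has been seen. Each combined state is a pair, one component from each; accept when both components accept. After merging equivalent states the machine shrinks.
        0   1  
>  S0   S0  S1 
   S1   S0  S2 
   S2   S3  S2 
   S3   S4  S1 
   S4   S4  S5 
   S5   S6  S5 
 * S6   S4  S5 
(> = start, * = accepting)

start=S0; accept=S6; S0-0>S0; S0-1>S1; S1-0>S0; S1-1>S2; S2-0>S3; S2-1>S2; S3-0>S4; S3-1>S1; S4-0>S4; S4-1>S5; S5-0>S6; S5-1>S5; S6-0>S4; S6-1>S5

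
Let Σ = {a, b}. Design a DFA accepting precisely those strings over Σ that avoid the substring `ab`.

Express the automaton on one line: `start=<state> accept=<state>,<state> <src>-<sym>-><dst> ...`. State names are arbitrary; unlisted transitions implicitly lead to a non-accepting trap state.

start=S0 accept=S0,S1 S0-a->S1 S0-b->S0 S1-a->S1 S1-b->S2 S2-a->S2 S2-b->S2

This is the complement of 'contains `ab`'. Use the same substring-matching states — S0 through S2 holding how much of `ab` has just been matched — but flip the accepting set: everything except the trap S2 accepts.
A 3-state machine:
        a   b  
>* S0   S1  S0 
 * S1   S1  S2 
   S2   S2  S2 
(> = start, * = accepting)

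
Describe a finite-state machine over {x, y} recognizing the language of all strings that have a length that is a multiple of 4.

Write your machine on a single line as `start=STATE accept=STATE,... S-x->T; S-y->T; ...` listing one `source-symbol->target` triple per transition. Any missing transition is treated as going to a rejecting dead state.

Only the length mod 4 matters, so use a 4-cycle: from any state, every input symbol moves to the next state, wrapping s3 back to s0. Mark s0 accepting.
4 states suffice.
        x   y  
>* s0   s1  s1 
   s1   s2  s2 
   s2   s3  s3 
   s3   s0  s0 
(> = start, * = accepting)

start=s0; accept=s0; s0-x->s1; s0-y->s1; s1-x->s2; s1-y->s2; s2-x->s3; s2-y->s3; s3-x->s0; s3-y->s0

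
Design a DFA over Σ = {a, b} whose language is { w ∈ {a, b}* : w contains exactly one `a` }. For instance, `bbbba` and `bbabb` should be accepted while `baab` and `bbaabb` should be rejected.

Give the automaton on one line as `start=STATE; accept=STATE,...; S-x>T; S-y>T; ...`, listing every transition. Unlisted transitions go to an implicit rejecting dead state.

start=q0; accept=q1; q0-a>q1; q0-b>q0; q1-a>q2; q1-b>q1; q2-a>q2; q2-b>q2

Count `a`s, saturating at 2: state q0 means no `a` yet, q1 means one `a` seen, q2 means more than one. Each `a` increments (capped at q2); other symbols loop. Accept from {q1}.
3 states suffice.
        a   b  
>  q0   q1  q0 
 * q1   q2  q1 
   q2   q2  q2 
(> = start, * = accepting)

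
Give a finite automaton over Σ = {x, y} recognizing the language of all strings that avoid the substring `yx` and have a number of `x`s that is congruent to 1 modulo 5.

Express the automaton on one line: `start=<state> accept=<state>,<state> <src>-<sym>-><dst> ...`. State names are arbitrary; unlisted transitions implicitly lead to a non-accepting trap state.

Build one automaton per condition and run them in lockstep. One (3 states) tracks partial matches of the forbidden pattern `yx`; the other (5 states) tracks the count of `x`s modulo 5. Each combined state is a pair, one component from each; accept when both components accept. Minimizing collapses redundant product states.
With 7 states:
        x   y  
>  S0   S1  S2 
 * S1   S3  S4 
   S2   S2  S2 
   S3   S5  S2 
 * S4   S2  S4 
   S5   S6  S2 
   S6   S0  S2 
(> = start, * = accepting)

start=S0 accept=S1,S4 S0-x->S1 S0-y->S2 S1-x->S3 S1-y->S4 S2-x->S2 S2-y->S2 S3-x->S5 S3-y->S2 S4-x->S2 S4-y->S4 S5-x->S6 S5-y->S2 S6-x->S0 S6-y->S2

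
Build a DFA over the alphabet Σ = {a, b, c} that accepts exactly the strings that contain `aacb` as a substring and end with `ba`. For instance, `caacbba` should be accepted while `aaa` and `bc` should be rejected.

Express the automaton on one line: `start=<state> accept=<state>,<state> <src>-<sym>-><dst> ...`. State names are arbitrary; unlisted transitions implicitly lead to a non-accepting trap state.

Handle the two conditions separately and then intersect. One (5 states) tracks whether and how much of `aacb` has been seen; the other (3 states) tracks how much of the suffix `ba` has currently been matched. Each combined state is a pair, one component from each; accept when both components accept.
9 states suffice.
        a   b   c  
>  q0   q1  q2  q0 
   q1   q3  q2  q0 
   q2   q4  q2  q0 
   q3   q3  q2  q5 
   q4   q3  q2  q0 
   q5   q1  q6  q0 
   q6   q7  q6  q8 
 * q7   q8  q6  q8 
   q8   q8  q6  q8 
(> = start, * = accepting)

start=q0 accept=q7 q0-a->q1 q0-b->q2 q0-c->q0 q1-a->q3 q1-b->q2 q1-c->q0 q2-a->q4 q2-b->q2 q2-c->q0 q3-a->q3 q3-b->q2 q3-c->q5 q4-a->q3 q4-b->q2 q4-c->q0 q5-a->q1 q5-b->q6 q5-c->q0 q6-a->q7 q6-b->q6 q6-c->q8 q7-a->q8 q7-b->q6 q7-c->q8 q8-a->q8 q8-b->q6 q8-c->q8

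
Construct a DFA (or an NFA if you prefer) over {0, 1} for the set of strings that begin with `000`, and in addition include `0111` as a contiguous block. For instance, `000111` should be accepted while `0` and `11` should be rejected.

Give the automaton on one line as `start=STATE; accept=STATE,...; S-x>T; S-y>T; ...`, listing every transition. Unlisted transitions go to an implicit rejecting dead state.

start=S0; accept=S7; S0-0>S1; S0-1>S2; S1-0>S3; S1-1>S2; S2-0>S2; S2-1>S2; S3-0>S4; S3-1>S2; S4-0>S4; S4-1>S5; S5-0>S4; S5-1>S6; S6-0>S4; S6-1>S7; S7-0>S7; S7-1>S7

Handle the two conditions separately and then intersect. One (5 states) tracks whether the input so far still matches the prefix `000`; the other (5 states) tracks whether and how much of `0111` has been seen. Each combined state is a pair, one component from each; accept when both components accept. After merging equivalent states the machine shrinks.
        0   1  
>  S0   S1  S2 
   S1   S3  S2 
   S2   S2  S2 
   S3   S4  S2 
   S4   S4  S5 
   S5   S4  S6 
   S6   S4  S7 
 * S7   S7  S7 
(> = start, * = accepting)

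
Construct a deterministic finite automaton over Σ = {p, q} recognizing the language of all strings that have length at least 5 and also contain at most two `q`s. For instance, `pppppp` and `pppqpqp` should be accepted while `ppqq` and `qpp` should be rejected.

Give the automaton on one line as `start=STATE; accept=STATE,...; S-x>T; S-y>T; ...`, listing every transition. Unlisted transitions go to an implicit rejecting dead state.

start=A; accept=N,O,P; A-p>B; A-q>C; B-p>D; B-q>E; C-p>E; C-q>F; D-p>G; D-q>H; E-p>H; E-q>I; F-p>I; F-q>J; G-p>K; G-q>L; H-p>L; H-q>M; I-p>M; I-q>J; J-p>J; J-q>J; K-p>N; K-q>O; L-p>O; L-q>P; M-p>P; M-q>J; N-p>N; N-q>O; O-p>O; O-q>P; P-p>P; P-q>J

Build one automaton per condition and run them in lockstep. One (7 states) tracks the input length, saturating at 6; the other (4 states) tracks the count of `q`s, saturating at 3. Each combined state is a pair, one component from each; accept when both components accept. Minimizing collapses redundant product states.
       p  q 
>  A   B  C 
   B   D  E 
   C   E  F 
   D   G  H 
   E   H  I 
   F   I  J 
   G   K  L 
   H   L  M 
   I   M  J 
   J   J  J 
   K   N  O 
   L   O  P 
   M   P  J 
 * N   N  O 
 * O   O  P 
 * P   P  J 
(> = start, * = accepting)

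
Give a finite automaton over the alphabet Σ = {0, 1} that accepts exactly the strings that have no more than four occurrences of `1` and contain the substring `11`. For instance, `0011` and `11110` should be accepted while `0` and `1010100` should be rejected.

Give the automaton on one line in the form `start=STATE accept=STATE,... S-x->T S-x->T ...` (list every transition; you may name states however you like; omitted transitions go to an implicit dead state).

Handle the two conditions separately and then intersect. One (6 states) tracks the count of `1`s, saturating at 5; the other (3 states) tracks whether and how much of `11` has been seen. Each combined state is a pair, one component from each; accept when both components accept.
A 15-state machine:
          0    1  
>  S0     S0   S1 
   S1     S2   S3 
   S2     S2   S4 
 * S3     S3   S5 
   S4     S6   S5 
 * S5     S5   S7 
   S6     S6   S8 
 * S7     S7   S9 
   S8    S10   S7 
   S9     S9   S9 
   S10   S10  S11 
   S11   S12   S9 
   S12   S12  S13 
   S13   S14   S9 
   S14   S14  S13 
(> = start, * = accepting)

start=S0 accept=S3,S5,S7 S0-0->S0 S0-1->S1 S1-0->S2 S1-1->S3 S2-0->S2 S2-1->S4 S3-0->S3 S3-1->S5 S4-0->S6 S4-1->S5 S5-0->S5 S5-1->S7 S6-0->S6 S6-1->S8 S7-0->S7 S7-1->S9 S8-0->S10 S8-1->S7 S9-0->S9 S9-1->S9 S10-0->S10 S10-1->S11 S11-0->S12 S11-1->S9 S12-0->S12 S12-1->S13 S13-0->S14 S13-1->S9 S14-0->S14 S14-1->S13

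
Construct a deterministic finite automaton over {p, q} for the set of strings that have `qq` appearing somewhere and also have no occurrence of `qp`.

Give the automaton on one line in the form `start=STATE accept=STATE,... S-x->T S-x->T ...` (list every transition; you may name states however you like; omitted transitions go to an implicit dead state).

start=A accept=D A-p->A A-q->B B-p->C B-q->D C-p->C C-q->E D-p->F D-q->D E-p->C E-q->F F-p->F F-q->F

Handle the two conditions separately and then intersect. One (3 states) tracks whether and how much of `qq` has been seen; the other (3 states) tracks partial matches of the forbidden pattern `qp`. Each combined state is a pair, one component from each; accept when both components accept.
A 6-state machine:
       p  q 
>  A   A  B 
   B   C  D 
   C   C  E 
 * D   F  D 
   E   C  F 
   F   F  F 
(> = start, * = accepting)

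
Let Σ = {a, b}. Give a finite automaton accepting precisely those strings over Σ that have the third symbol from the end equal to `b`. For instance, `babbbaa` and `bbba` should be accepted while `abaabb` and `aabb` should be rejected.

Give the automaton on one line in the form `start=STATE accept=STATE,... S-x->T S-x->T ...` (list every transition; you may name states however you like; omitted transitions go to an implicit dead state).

start=s0 accept=s11,s12,s13,s14 s0-a->s1 s0-b->s2 s1-a->s3 s1-b->s4 s2-a->s5 s2-b->s6 s3-a->s7 s3-b->s8 s4-a->s9 s4-b->s10 s5-a->s11 s5-b->s12 s6-a->s13 s6-b->s14 s7-a->s7 s7-b->s8 s8-a->s9 s8-b->s10 s9-a->s11 s9-b->s12 s10-a->s13 s10-b->s14 s11-a->s7 s11-b->s8 s12-a->s9 s12-b->s10 s13-a->s11 s13-b->s12 s14-a->s13 s14-b->s14

Because acceptance depends on a position counted from the end, the machine has to buffer the most recent 3 symbols. Make each state the string of the last up-to-3 symbols read; on input `x` shift the window left and append `x`. Accept when the buffered window has length 3 and begins with `b`.
With 15 states:
          a    b  
>  s0     s1   s2 
   s1     s3   s4 
   s2     s5   s6 
   s3     s7   s8 
   s4     s9  s10 
   s5    s11  s12 
   s6    s13  s14 
   s7     s7   s8 
   s8     s9  s10 
   s9    s11  s12 
   s10   s13  s14 
 * s11    s7   s8 
 * s12    s9  s10 
 * s13   s11  s12 
 * s14   s13  s14 
(> = start, * = accepting)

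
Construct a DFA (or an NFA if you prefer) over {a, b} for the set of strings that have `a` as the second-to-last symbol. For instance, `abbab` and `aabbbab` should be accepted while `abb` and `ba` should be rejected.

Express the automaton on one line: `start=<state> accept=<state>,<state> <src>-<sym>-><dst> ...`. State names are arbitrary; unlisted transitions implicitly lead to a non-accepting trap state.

A DFA must remember the last 2 symbols (since which symbol is second-to-last isn't known until the input ends). Use one state per possible window of the last ≤2 symbols; accept from those whose window starts with `a`.
With 7 states:
        a   b  
>  q0   q1  q2 
   q1   q3  q4 
   q2   q5  q6 
 * q3   q3  q4 
 * q4   q5  q6 
   q5   q3  q4 
   q6   q5  q6 
(> = start, * = accepting)

start=q0 accept=q3,q4 q0-a->q1 q0-b->q2 q1-a->q3 q1-b->q4 q2-a->q5 q2-b->q6 q3-a->q3 q3-b->q4 q4-a->q5 q4-b->q6 q5-a->q3 q5-b->q4 q6-a->q5 q6-b->q6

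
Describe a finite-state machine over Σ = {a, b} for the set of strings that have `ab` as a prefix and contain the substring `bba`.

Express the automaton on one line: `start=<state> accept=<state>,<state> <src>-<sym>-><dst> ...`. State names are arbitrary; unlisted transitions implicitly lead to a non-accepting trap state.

start=s0 accept=s6 s0-a->s1 s0-b->s2 s1-a->s2 s1-b->s3 s2-a->s2 s2-b->s2 s3-a->s4 s3-b->s5 s4-a->s4 s4-b->s3 s5-a->s6 s5-b->s5 s6-a->s6 s6-b->s6

Run two small machines in parallel and take their product. The first has 4 states tracking whether the input so far still matches the prefix `ab`; the second has 4 states tracking whether and how much of `bba` has been seen. A product state is a pair (one from each), accepting exactly when both do. After merging equivalent states the machine shrinks.
        a   b  
>  s0   s1  s2 
   s1   s2  s3 
   s2   s2  s2 
   s3   s4  s5 
   s4   s4  s3 
   s5   s6  s5 
 * s6   s6  s6 
(> = start, * = accepting)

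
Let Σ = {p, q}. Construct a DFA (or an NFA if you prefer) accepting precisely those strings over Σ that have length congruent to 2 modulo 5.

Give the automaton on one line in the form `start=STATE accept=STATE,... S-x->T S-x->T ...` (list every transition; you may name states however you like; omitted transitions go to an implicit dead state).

start=S0 accept=S2 S0-p->S1 S0-q->S1 S1-p->S2 S1-q->S2 S2-p->S3 S2-q->S3 S3-p->S4 S3-q->S4 S4-p->S0 S4-q->S0

Count input length modulo 5: every symbol advances one step around the cycle S0 → S1 → S2 → S3 → S4 → S0. Accept at S2.
5 states suffice.
        p   q  
>  S0   S1  S1 
   S1   S2  S2 
 * S2   S3  S3 
   S3   S4  S4 
   S4   S0  S0 
(> = start, * = accepting)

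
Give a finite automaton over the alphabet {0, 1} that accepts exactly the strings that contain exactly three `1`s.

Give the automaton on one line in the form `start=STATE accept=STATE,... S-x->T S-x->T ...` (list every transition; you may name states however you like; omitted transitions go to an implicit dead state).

start=A accept=D A-0->A A-1->B B-0->B B-1->C C-0->C C-1->D D-0->D D-1->E E-0->E E-1->E

Count `1`s, saturating at 4: states A through D mean 0 through 3 `1`s seen; E means more than 3. Each `1` increments (capped at E); other symbols loop. Accept from {D}.
5 states suffice.
       0  1 
>  A   A  B 
   B   B  C 
   C   C  D 
 * D   D  E 
   E   E  E 
(> = start, * = accepting)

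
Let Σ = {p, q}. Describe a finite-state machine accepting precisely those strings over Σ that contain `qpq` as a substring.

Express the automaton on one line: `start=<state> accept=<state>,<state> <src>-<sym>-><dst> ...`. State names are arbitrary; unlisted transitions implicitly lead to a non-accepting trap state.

start=S0 accept=S3 S0-p->S0 S0-q->S1 S1-p->S2 S1-q->S1 S2-p->S0 S2-q->S3 S3-p->S3 S3-q->S3

States S0..S2 record the length of the longest prefix of `qpq` that matches the current input suffix. Reaching S3 means `qpq` has been seen, and we stay there forever. Accept from S3.
With 4 states:
        p   q  
>  S0   S0  S1 
   S1   S2  S1 
   S2   S0  S3 
 * S3   S3  S3 
(> = start, * = accepting)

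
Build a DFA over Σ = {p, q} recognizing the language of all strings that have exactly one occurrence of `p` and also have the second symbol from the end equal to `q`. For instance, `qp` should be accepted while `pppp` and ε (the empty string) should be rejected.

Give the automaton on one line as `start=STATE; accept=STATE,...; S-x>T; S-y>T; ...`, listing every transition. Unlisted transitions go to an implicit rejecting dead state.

start=A; accept=F,G; A-p>B; A-q>C; B-p>D; B-q>E; C-p>F; C-q>C; D-p>D; D-q>D; E-p>D; E-q>G; F-p>D; F-q>E; G-p>D; G-q>G

Run two small machines in parallel and take their product. One (3 states) tracks the count of `p`s, saturating at 2; the other (7 states) tracks the last 2 symbols read. Each combined state is a pair, one component from each; accept when both components accept. After merging equivalent states the machine shrinks.
A 7-state machine:
       p  q 
>  A   B  C 
   B   D  E 
   C   F  C 
   D   D  D 
   E   D  G 
 * F   D  E 
 * G   D  G 
(> = start, * = accepting)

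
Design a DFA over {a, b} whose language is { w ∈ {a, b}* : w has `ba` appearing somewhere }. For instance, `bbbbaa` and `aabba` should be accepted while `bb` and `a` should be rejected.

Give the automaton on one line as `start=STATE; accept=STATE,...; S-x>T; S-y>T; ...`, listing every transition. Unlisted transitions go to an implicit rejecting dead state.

start=S0; accept=S2; S0-a>S0; S0-b>S1; S1-a>S2; S1-b>S1; S2-a>S2; S2-b>S2

States S0..S1 record the length of the longest prefix of `ba` that matches the current input suffix. Reaching S2 means `ba` has been seen, and we stay there forever. Accept from S2.
        a   b  
>  S0   S0  S1 
   S1   S2  S1 
 * S2   S2  S2 
(> = start, * = accepting)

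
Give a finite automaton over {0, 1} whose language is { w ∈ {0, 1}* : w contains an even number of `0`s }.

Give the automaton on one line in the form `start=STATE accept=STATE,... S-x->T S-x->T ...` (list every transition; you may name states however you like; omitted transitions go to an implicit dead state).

The only thing that matters is how many `0`s have appeared, reduced mod 2. Use one state per residue: q0 for 0, …, q1 for 1. Reading `0` moves to the next residue; anything else stays put. q0 is accepting.
A 2-state machine:
        0   1  
>* q0   q1  q0 
   q1   q0  q1 
(> = start, * = accepting)

start=q0 accept=q0 q0-0->q1 q0-1->q0 q1-0->q0 q1-1->q1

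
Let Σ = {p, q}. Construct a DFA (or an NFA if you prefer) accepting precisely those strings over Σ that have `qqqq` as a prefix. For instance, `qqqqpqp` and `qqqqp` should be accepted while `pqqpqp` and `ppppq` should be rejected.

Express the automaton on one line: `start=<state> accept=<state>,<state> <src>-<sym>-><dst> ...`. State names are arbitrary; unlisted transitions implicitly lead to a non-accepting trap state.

start=S0 accept=S4 S0-p->S5 S0-q->S1 S1-p->S5 S1-q->S2 S2-p->S5 S2-q->S3 S3-p->S5 S3-q->S4 S4-p->S4 S4-q->S4 S5-p->S5 S5-q->S5

Check the first 4 symbols one by one: S0 through S3 record how many have matched `qqqq` so far; any wrong symbol goes to the dead state S5. After all 4 match we enter the accepting sink S4.
With 6 states:
        p   q  
>  S0   S5  S1 
   S1   S5  S2 
   S2   S5  S3 
   S3   S5  S4 
 * S4   S4  S4 
   S5   S5  S5 
(> = start, * = accepting)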